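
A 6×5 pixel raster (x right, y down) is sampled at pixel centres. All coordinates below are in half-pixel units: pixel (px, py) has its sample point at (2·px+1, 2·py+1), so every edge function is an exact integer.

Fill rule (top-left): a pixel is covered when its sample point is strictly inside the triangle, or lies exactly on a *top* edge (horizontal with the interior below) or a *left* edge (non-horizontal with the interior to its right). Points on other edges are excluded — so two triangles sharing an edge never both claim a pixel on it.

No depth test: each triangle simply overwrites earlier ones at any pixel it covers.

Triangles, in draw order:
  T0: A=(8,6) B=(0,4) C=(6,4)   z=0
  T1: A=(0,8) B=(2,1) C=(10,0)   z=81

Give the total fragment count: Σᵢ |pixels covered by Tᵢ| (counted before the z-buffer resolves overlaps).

T0:
  2·area = 12
  edge (8, 6)→(0, 4): d=(-8,-2) top-left  bias=+0
  edge (0, 4)→(6, 4): d=(6,0) top-left  bias=+0
  edge (6, 4)→(8, 6): d=(2,2) right/bottom  bias=-1
    (1,0)@(3, 1): e=[30,-18,0] → .  [on edge]
    (2,1)@(5, 3): e=[18,-6,0] → .  [on edge]
    (2,2)@(5, 5): e=[2,6,4] → X
    (3,2)@(7, 5): e=[6,6,0] → .  [on edge]
    (2,3)@(5, 7): e=[-14,18,8] → .
    (4,3)@(9, 7): e=[-6,18,0] → .  [on edge]
    (5,4)@(11, 9): e=[-18,30,0] → .  [on edge]
  covered (1 px):
    . . . . . .
    . . . . . .
    . . X . . .
    . . . . . .
    . . . . . .
T1:
  2·area = 54
  edge (0, 8)→(2, 1): d=(2,-7) top-left  bias=+0
  edge (2, 1)→(10, 0): d=(8,-1) top-left  bias=+0
  edge (10, 0)→(0, 8): d=(-10,8) right/bottom  bias=-1
    (1,0)@(3, 1): e=[7,1,46] → X
    (2,0)@(5, 1): e=[21,3,30] → X
    (3,0)@(7, 1): e=[35,5,14] → X
    (4,0)@(9, 1): e=[49,7,-2] → .
    (1,1)@(3, 3): e=[11,17,26] → X
    (3,1)@(7, 3): e=[39,21,-6] → .
    (0,2)@(1, 5): e=[1,31,22] → X
    (2,2)@(5, 5): e=[29,35,-10] → .
    (0,3)@(1, 7): e=[5,47,2] → X
    (1,3)@(3, 7): e=[19,49,-14] → .
    (0,4)@(1, 9): e=[9,63,-18] → .
  covered (8 px):
    . X X X . .
    . X X . . .
    X X . . . .
    X . . . . .
    . . . . . .

Final: 9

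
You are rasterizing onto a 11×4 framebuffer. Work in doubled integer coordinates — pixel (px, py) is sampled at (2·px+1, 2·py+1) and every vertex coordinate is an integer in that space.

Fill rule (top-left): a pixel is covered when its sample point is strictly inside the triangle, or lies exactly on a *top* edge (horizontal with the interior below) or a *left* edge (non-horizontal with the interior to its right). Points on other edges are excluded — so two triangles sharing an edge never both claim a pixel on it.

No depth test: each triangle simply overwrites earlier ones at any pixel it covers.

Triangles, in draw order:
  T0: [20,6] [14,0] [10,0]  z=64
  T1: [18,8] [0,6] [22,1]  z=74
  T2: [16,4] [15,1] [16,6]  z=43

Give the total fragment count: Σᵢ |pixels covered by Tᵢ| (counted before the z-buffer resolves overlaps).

T0:
  2·area = 24  (B↔C swapped to make it positive)
  edge (20, 6)→(10, 0): d=(-10,-6) top-left  bias=+0
  edge (10, 0)→(14, 0): d=(4,0) top-left  bias=+0
  edge (14, 0)→(20, 6): d=(6,6) right/bottom  bias=-1
    (6,0)@(13, 1): e=[8,4,12] → #
    (7,0)@(15, 1): e=[20,4,0] → ·  [on edge]
    (6,1)@(13, 3): e=[-12,12,24] → ·
    (7,1)@(15, 3): e=[0,12,12] → #  [on edge]
    (8,1)@(17, 3): e=[12,12,0] → ·  [on edge]
    (7,2)@(15, 5): e=[-20,20,24] → ·
    (9,2)@(19, 5): e=[4,20,0] → ·  [on edge]
    (10,3)@(21, 7): e=[-4,28,0] → ·  [on edge]
  covered (2 px):
    · · · · · · # · · · ·
    · · · · · · · # · · ·
    · · · · · · · · · · ·
    · · · · · · · · · · ·
T1:
  2·area = 134
  edge (18, 8)→(0, 6): d=(-18,-2) top-left  bias=+0
  edge (0, 6)→(22, 1): d=(22,-5) top-left  bias=+0
  edge (22, 1)→(18, 8): d=(-4,7) right/bottom  bias=-1
    (7,1)@(15, 3): e=[84,9,41] → #
    (8,1)@(17, 3): e=[88,19,27] → #
    (9,1)@(19, 3): e=[92,29,13] → #
    (10,1)@(21, 3): e=[96,39,-1] → ·
    (2,2)@(5, 5): e=[28,3,103] → #
    (3,2)@(7, 5): e=[32,13,89] → #
    (4,2)@(9, 5): e=[36,23,75] → #
    (5,2)@(11, 5): e=[40,33,61] → #
    (6,2)@(13, 5): e=[44,43,47] → #
    (10,2)@(21, 5): e=[60,83,-9] → ·
    (2,3)@(5, 7): e=[-8,47,95] → ·
    (3,3)@(7, 7): e=[-4,57,81] → ·
    (4,3)@(9, 7): e=[0,67,67] → #  [on edge]
  covered (16 px):
    · · · · · · · · · · ·
    · · · · · · · # # # ·
    · · # # # # # # # # ·
    · · · · # # # # # · ·
T2:
  2·area = 2  (B↔C swapped to make it positive)
  edge (16, 4)→(16, 6): d=(0,2) right/bottom  bias=-1
  edge (16, 6)→(15, 1): d=(-1,-5) top-left  bias=+0
  edge (15, 1)→(16, 4): d=(1,3) right/bottom  bias=-1
    (7,0)@(15, 1): e=[2,0,0] → ·  [on edge]
    (8,3)@(17, 7): e=[-2,4,0] → ·  [on edge]
  covered (0 px):
    · · · · · · · · · · ·
    · · · · · · · · · · ·
    · · · · · · · · · · ·
    · · · · · · · · · · ·

Result: 18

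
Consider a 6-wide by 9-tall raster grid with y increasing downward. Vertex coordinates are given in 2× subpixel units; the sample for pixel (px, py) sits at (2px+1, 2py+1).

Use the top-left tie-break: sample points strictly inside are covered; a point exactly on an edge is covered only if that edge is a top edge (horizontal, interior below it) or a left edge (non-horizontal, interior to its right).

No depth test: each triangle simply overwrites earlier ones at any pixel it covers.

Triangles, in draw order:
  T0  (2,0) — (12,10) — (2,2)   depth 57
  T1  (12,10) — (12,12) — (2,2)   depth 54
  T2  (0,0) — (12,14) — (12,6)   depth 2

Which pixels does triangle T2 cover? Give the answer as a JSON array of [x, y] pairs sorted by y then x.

T0:
  2·area = 20
  edge (2, 0)→(12, 10): d=(10,10) right/bottom  bias=-1
  edge (12, 10)→(2, 2): d=(-10,-8) top-left  bias=+0
  edge (2, 2)→(2, 0): d=(0,-2) top-left  bias=+0
    (1,0)@(3, 1): e=[0,18,2] → ·  [on edge]
    (2,1)@(5, 3): e=[0,14,6] → ·  [on edge]
    (3,2)@(7, 5): e=[0,10,10] → ·  [on edge]
    (4,3)@(9, 7): e=[0,6,14] → ·  [on edge]
    (5,4)@(11, 9): e=[0,2,18] → ·  [on edge]
  covered (0 px):
    · · · · · ·
    · · · · · ·
    · · · · · ·
    · · · · · ·
    · · · · · ·
    · · · · · ·
    · · · · · ·
    · · · · · ·
    · · · · · ·
T1:
  2·area = 20
  edge (12, 10)→(12, 12): d=(0,2) right/bottom  bias=-1
  edge (12, 12)→(2, 2): d=(-10,-10) top-left  bias=+0
  edge (2, 2)→(12, 10): d=(10,8) right/bottom  bias=-1
    (0,0)@(1, 1): e=[22,0,-2] → ·  [on edge]
    (1,1)@(3, 3): e=[18,0,2] → █  [on edge]
    (2,1)@(5, 3): e=[14,20,-14] → ·
    (1,2)@(3, 5): e=[18,-20,22] → ·
    (2,2)@(5, 5): e=[14,0,6] → █  [on edge]
    (3,2)@(7, 5): e=[10,20,-10] → ·
    (2,3)@(5, 7): e=[14,-20,26] → ·
    (3,3)@(7, 7): e=[10,0,10] → █  [on edge]
    (4,3)@(9, 7): e=[6,20,-6] → ·
    (3,4)@(7, 9): e=[10,-20,30] → ·
    (4,4)@(9, 9): e=[6,0,14] → █  [on edge]
    (5,4)@(11, 9): e=[2,20,-2] → ·
    (5,5)@(11, 11): e=[2,0,18] → █  [on edge]
  covered (5 px):
    · · · · · ·
    · █ · · · ·
    · · █ · · ·
    · · · █ · ·
    · · · · █ ·
    · · · · · █
    · · · · · ·
    · · · · · ·
    · · · · · ·
T2:
  2·area = 96  (B↔C swapped to make it positive)
  edge (0, 0)→(12, 6): d=(12,6) right/bottom  bias=-1
  edge (12, 6)→(12, 14): d=(0,8) right/bottom  bias=-1
  edge (12, 14)→(0, 0): d=(-12,-14) top-left  bias=+0
    (0,0)@(1, 1): e=[6,88,2] → █
    (1,0)@(3, 1): e=[-6,72,30] → ·
    (0,1)@(1, 3): e=[30,88,-22] → ·
    (1,1)@(3, 3): e=[18,72,6] → █
    (2,1)@(5, 3): e=[6,56,34] → █
    (3,1)@(7, 3): e=[-6,40,62] → ·
    (1,2)@(3, 5): e=[42,72,-18] → ·
    (2,2)@(5, 5): e=[30,56,10] → █
    (3,2)@(7, 5): e=[18,40,38] → █
    (4,2)@(9, 5): e=[6,24,66] → █
    (5,2)@(11, 5): e=[-6,8,94] → ·
    (2,3)@(5, 7): e=[54,56,-14] → ·
  covered (12 px):
    █ · · · · ·
    · █ █ · · ·
    · · █ █ █ ·
    · · · █ █ █
    · · · · █ █
    · · · · · █
    · · · · · ·
    · · · · · ·
    · · · · · ·

Answer: [[0,0],[1,1],[2,1],[2,2],[3,2],[4,2],[3,3],[4,3],[5,3],[4,4],[5,4],[5,5]]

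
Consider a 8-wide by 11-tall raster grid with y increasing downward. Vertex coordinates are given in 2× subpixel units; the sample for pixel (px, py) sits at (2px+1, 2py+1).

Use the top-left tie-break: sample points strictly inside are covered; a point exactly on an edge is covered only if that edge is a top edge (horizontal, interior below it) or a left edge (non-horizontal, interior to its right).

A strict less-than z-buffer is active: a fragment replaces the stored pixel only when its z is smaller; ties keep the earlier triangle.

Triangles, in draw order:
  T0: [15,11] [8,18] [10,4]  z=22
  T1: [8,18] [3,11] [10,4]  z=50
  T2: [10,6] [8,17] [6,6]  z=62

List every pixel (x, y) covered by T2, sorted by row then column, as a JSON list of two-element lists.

T0:
  2·area = 84
  edge (15, 11)→(8, 18): d=(-7,7) right/bottom  bias=-1
  edge (8, 18)→(10, 4): d=(2,-14) top-left  bias=+0
  edge (10, 4)→(15, 11): d=(5,7) right/bottom  bias=-1
    (5,3)@(11, 7): e=[56,20,8] → █
    (6,3)@(13, 7): e=[42,48,-6] → ·
    (5,4)@(11, 9): e=[42,24,18] → █
    (6,4)@(13, 9): e=[28,52,4] → █
    (7,4)@(15, 9): e=[14,80,-10] → ·
    (4,5)@(9, 11): e=[42,0,42] → █  [on edge]
    (7,5)@(15, 11): e=[0,84,0] → ·  [on edge]
    (4,6)@(9, 13): e=[28,4,52] → █
    (6,6)@(13, 13): e=[0,60,24] → ·  [on edge]
    (4,7)@(9, 15): e=[14,8,62] → █
    (5,7)@(11, 15): e=[0,36,48] → ·  [on edge]
    (4,8)@(9, 17): e=[0,12,72] → ·  [on edge]
    (3,9)@(7, 19): e=[0,-12,96] → ·  [on edge]
    (2,10)@(5, 21): e=[0,-36,120] → ·  [on edge]
  covered (9 px):
    · · · · · · · ·
    · · · · · · · ·
    · · · · · · · ·
    · · · · · █ · ·
    · · · · · █ █ ·
    · · · · █ █ █ ·
    · · · · █ █ · ·
    · · · · █ · · ·
    · · · · · · · ·
    · · · · · · · ·
    · · · · · · · ·
T1:
  2·area = 84
  edge (8, 18)→(3, 11): d=(-5,-7) top-left  bias=+0
  edge (3, 11)→(10, 4): d=(7,-7) top-left  bias=+0
  edge (10, 4)→(8, 18): d=(-2,14) right/bottom  bias=-1
    (6,0)@(13, 1): e=[120,0,-36] → ·  [on edge]
    (5,1)@(11, 3): e=[96,0,-12] → ·  [on edge]
    (4,2)@(9, 5): e=[72,0,12] → █  [on edge]
    (5,2)@(11, 5): e=[86,14,-16] → ·
    (3,3)@(7, 7): e=[48,0,36] → █  [on edge]
    (5,3)@(11, 7): e=[76,28,-20] → ·
    (2,4)@(5, 9): e=[24,0,60] → █  [on edge]
    (5,4)@(11, 9): e=[66,42,-24] → ·
    (1,5)@(3, 11): e=[0,0,84] → █  [on edge]
    (4,5)@(9, 11): e=[42,42,0] → ·  [on edge]
    (0,6)@(1, 13): e=[-24,0,108] → ·  [on edge]
    (1,6)@(3, 13): e=[-10,14,80] → ·
  covered (12 px):
    · · · · · · · ·
    · · · · · · · ·
    · · · · █ · · ·
    · · · █ █ · · ·
    · · █ █ █ · · ·
    · █ █ █ · · · ·
    · · █ █ · · · ·
    · · · █ · · · ·
    · · · · · · · ·
    · · · · · · · ·
    · · · · · · · ·
T2:
  2·area = 44
  edge (10, 6)→(8, 17): d=(-2,11) right/bottom  bias=-1
  edge (8, 17)→(6, 6): d=(-2,-11) top-left  bias=+0
  edge (6, 6)→(10, 6): d=(4,0) top-left  bias=+0
    (3,3)@(7, 7): e=[31,9,4] → █
    (4,3)@(9, 7): e=[9,31,4] → █
    (5,3)@(11, 7): e=[-13,53,4] → ·
    (3,4)@(7, 9): e=[27,5,12] → █
    (5,4)@(11, 9): e=[-17,49,12] → ·
    (3,5)@(7, 11): e=[23,1,20] → █
    (5,5)@(11, 11): e=[-21,45,20] → ·
    (3,6)@(7, 13): e=[19,-3,28] → ·
    (4,6)@(9, 13): e=[-3,19,28] → ·
  covered (6 px):
    · · · · · · · ·
    · · · · · · · ·
    · · · · · · · ·
    · · · █ █ · · ·
    · · · █ █ · · ·
    · · · █ █ · · ·
    · · · · · · · ·
    · · · · · · · ·
    · · · · · · · ·
    · · · · · · · ·
    · · · · · · · ·

Answer: [[3,3],[4,3],[3,4],[4,4],[3,5],[4,5]]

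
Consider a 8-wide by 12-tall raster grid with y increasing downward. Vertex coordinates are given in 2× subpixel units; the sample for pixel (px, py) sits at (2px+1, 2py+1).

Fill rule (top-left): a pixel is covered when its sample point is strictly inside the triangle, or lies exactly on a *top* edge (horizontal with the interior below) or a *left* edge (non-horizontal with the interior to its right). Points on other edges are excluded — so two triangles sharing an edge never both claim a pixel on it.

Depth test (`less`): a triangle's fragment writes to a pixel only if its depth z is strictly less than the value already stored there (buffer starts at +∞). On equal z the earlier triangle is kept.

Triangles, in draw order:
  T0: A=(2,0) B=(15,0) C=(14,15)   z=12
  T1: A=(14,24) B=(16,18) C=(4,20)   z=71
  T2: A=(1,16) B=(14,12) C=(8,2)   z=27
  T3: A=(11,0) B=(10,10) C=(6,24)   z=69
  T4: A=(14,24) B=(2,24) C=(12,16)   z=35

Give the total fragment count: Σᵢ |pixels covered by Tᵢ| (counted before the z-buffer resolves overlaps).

T0:
  2·area = 195
  edge (2, 0)→(15, 0): d=(13,0) top-left  bias=+0
  edge (15, 0)→(14, 15): d=(-1,15) right/bottom  bias=-1
  edge (14, 15)→(2, 0): d=(-12,-15) top-left  bias=+0
    (1,0)@(3, 1): e=[13,179,3] → █
    (2,0)@(5, 1): e=[13,149,33] → █
    (3,0)@(7, 1): e=[13,119,63] → █
    (4,0)@(9, 1): e=[13,89,93] → █
    (5,0)@(11, 1): e=[13,59,123] → █
    (6,0)@(13, 1): e=[13,29,153] → █
    (7,0)@(15, 1): e=[13,-1,183] → ·
    (1,1)@(3, 3): e=[39,177,-21] → ·
    (2,1)@(5, 3): e=[39,147,9] → █
    (7,1)@(15, 3): e=[39,-3,159] → ·
    (2,2)@(5, 5): e=[65,145,-15] → ·
    (3,2)@(7, 5): e=[65,115,15] → █
  covered (23 px):
    · █ █ █ █ █ █ ·
    · · █ █ █ █ █ ·
    · · · █ █ █ █ ·
    · · · · █ █ █ ·
    · · · · · █ █ ·
    · · · · · █ █ ·
    · · · · · · █ ·
    · · · · · · · ·
    · · · · · · · ·
    · · · · · · · ·
    · · · · · · · ·
    · · · · · · · ·
T1:
  2·area = 68  (B↔C swapped to make it positive)
  edge (14, 24)→(4, 20): d=(-10,-4) top-left  bias=+0
  edge (4, 20)→(16, 18): d=(12,-2) top-left  bias=+0
  edge (16, 18)→(14, 24): d=(-2,6) right/bottom  bias=-1
    (5,9)@(11, 19): e=[38,2,28] → █
    (6,9)@(13, 19): e=[46,6,16] → █
    (7,9)@(15, 19): e=[54,10,4] → █
    (3,10)@(7, 21): e=[2,18,48] → █
    (4,10)@(9, 21): e=[10,22,36] → █
    (7,10)@(15, 21): e=[34,34,0] → ·  [on edge]
    (3,11)@(7, 23): e=[-18,42,44] → ·
    (4,11)@(9, 23): e=[-10,46,32] → ·
    (5,11)@(11, 23): e=[-2,50,20] → ·
    (6,11)@(13, 23): e=[6,54,8] → █
    (7,11)@(15, 23): e=[14,58,-4] → ·
  covered (8 px):
    · · · · · · · ·
    · · · · · · · ·
    · · · · · · · ·
    · · · · · · · ·
    · · · · · · · ·
    · · · · · · · ·
    · · · · · · · ·
    · · · · · · · ·
    · · · · · · · ·
    · · · · · █ █ █
    · · · █ █ █ █ ·
    · · · · · · █ ·
T2:
  2·area = 154  (B↔C swapped to make it positive)
  edge (1, 16)→(8, 2): d=(7,-14) top-left  bias=+0
  edge (8, 2)→(14, 12): d=(6,10) right/bottom  bias=-1
  edge (14, 12)→(1, 16): d=(-13,4) right/bottom  bias=-1
    (3,2)@(7, 5): e=[7,28,119] → █
    (4,2)@(9, 5): e=[35,8,111] → █
    (5,2)@(11, 5): e=[63,-12,103] → ·
    (3,3)@(7, 7): e=[21,40,93] → █
    (5,3)@(11, 7): e=[77,0,77] → ·  [on edge]
    (2,4)@(5, 9): e=[7,72,75] → █
    (5,4)@(11, 9): e=[91,12,51] → █
    (6,4)@(13, 9): e=[119,-8,43] → ·
    (2,5)@(5, 11): e=[21,84,49] → █
    (6,5)@(13, 11): e=[133,4,17] → █
    (7,5)@(15, 11): e=[161,-16,9] → ·
    (1,6)@(3, 13): e=[7,116,31] → █
  covered (18 px):
    · · · · · · · ·
    · · · · · · · ·
    · · · █ █ · · ·
    · · · █ █ · · ·
    · · █ █ █ █ · ·
    · · █ █ █ █ █ ·
    · █ █ █ █ · · ·
    · █ · · · · · ·
    · · · · · · · ·
    · · · · · · · ·
    · · · · · · · ·
    · · · · · · · ·
T3:
  2·area = 26
  edge (11, 0)→(10, 10): d=(-1,10) right/bottom  bias=-1
  edge (10, 10)→(6, 24): d=(-4,14) right/bottom  bias=-1
  edge (6, 24)→(11, 0): d=(5,-24) top-left  bias=+0
    (4,5)@(9, 11): e=[9,10,7] → █
    (5,5)@(11, 11): e=[-11,-18,55] → ·
    (4,6)@(9, 13): e=[7,2,17] → █
    (5,6)@(11, 13): e=[-13,-26,65] → ·
    (4,7)@(9, 15): e=[5,-6,27] → ·
  covered (2 px):
    · · · · · · · ·
    · · · · · · · ·
    · · · · · · · ·
    · · · · · · · ·
    · · · · · · · ·
    · · · · █ · · ·
    · · · · █ · · ·
    · · · · · · · ·
    · · · · · · · ·
    · · · · · · · ·
    · · · · · · · ·
    · · · · · · · ·
T4:
  2·area = 96
  edge (14, 24)→(2, 24): d=(-12,0) right/bottom  bias=-1
  edge (2, 24)→(12, 16): d=(10,-8) top-left  bias=+0
  edge (12, 16)→(14, 24): d=(2,8) right/bottom  bias=-1
    (5,8)@(11, 17): e=[84,2,10] → █
    (6,8)@(13, 17): e=[84,18,-6] → ·
    (4,9)@(9, 19): e=[60,6,30] → █
    (6,9)@(13, 19): e=[60,38,-2] → ·
    (3,10)@(7, 21): e=[36,10,50] → █
    (6,10)@(13, 21): e=[36,58,2] → █
    (7,10)@(15, 21): e=[36,74,-14] → ·
    (2,11)@(5, 23): e=[12,14,70] → █
    (7,11)@(15, 23): e=[12,94,-10] → ·
  covered (12 px):
    · · · · · · · ·
    · · · · · · · ·
    · · · · · · · ·
    · · · · · · · ·
    · · · · · · · ·
    · · · · · · · ·
    · · · · · · · ·
    · · · · · · · ·
    · · · · · █ · ·
    · · · · █ █ · ·
    · · · █ █ █ █ ·
    · · █ █ █ █ █ ·

Result: 63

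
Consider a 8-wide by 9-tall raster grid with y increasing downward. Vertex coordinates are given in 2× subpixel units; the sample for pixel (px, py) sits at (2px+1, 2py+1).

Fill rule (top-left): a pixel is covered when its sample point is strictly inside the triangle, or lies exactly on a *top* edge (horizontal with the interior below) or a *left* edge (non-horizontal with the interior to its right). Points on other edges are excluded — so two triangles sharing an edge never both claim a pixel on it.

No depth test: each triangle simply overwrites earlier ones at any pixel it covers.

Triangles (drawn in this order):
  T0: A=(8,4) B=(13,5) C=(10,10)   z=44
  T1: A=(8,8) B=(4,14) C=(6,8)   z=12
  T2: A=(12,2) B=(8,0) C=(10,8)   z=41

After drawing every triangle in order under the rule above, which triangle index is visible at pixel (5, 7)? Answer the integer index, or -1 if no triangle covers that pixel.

T0:
  2·area = 28
  edge (8, 4)→(13, 5): d=(5,1) right/bottom  bias=-1
  edge (13, 5)→(10, 10): d=(-3,5) right/bottom  bias=-1
  edge (10, 10)→(8, 4): d=(-2,-6) top-left  bias=+0
    (3,0)@(7, 1): e=[-14,42,0] → ·  [on edge]
    (1,1)@(3, 3): e=[0,56,-28] → ·  [on edge]
    (4,2)@(9, 5): e=[4,20,4] → #
    (5,2)@(11, 5): e=[2,10,16] → #
    (6,2)@(13, 5): e=[0,0,28] → ·  [on edge]
    (4,3)@(9, 7): e=[14,14,0] → #  [on edge]
    (6,3)@(13, 7): e=[10,-6,24] → ·
    (4,4)@(9, 9): e=[24,8,-4] → ·
    (5,4)@(11, 9): e=[22,-2,8] → ·
    (5,6)@(11, 13): e=[42,-14,0] → ·  [on edge]
    (3,7)@(7, 15): e=[56,0,-28] → ·  [on edge]
  covered (4 px):
    · · · · · · · ·
    · · · · · · · ·
    · · · · # # · ·
    · · · · # # · ·
    · · · · · · · ·
    · · · · · · · ·
    · · · · · · · ·
    · · · · · · · ·
    · · · · · · · ·
T1:
  2·area = 12
  edge (8, 8)→(4, 14): d=(-4,6) right/bottom  bias=-1
  edge (4, 14)→(6, 8): d=(2,-6) top-left  bias=+0
  edge (6, 8)→(8, 8): d=(2,0) top-left  bias=+0
    (3,2)@(7, 5): e=[18,0,-6] → ·  [on edge]
    (3,4)@(7, 9): e=[2,8,2] → #
    (4,4)@(9, 9): e=[-10,20,2] → ·
    (2,5)@(5, 11): e=[6,0,6] → #  [on edge]
    (3,5)@(7, 11): e=[-6,12,6] → ·
    (2,6)@(5, 13): e=[-2,4,10] → ·
    (1,8)@(3, 17): e=[-6,0,18] → ·  [on edge]
  covered (2 px):
    · · · · · · · ·
    · · · · · · · ·
    · · · · · · · ·
    · · · · · · · ·
    · · · # · · · ·
    · · # · · · · ·
    · · · · · · · ·
    · · · · · · · ·
    · · · · · · · ·
T2:
  2·area = 28  (B↔C swapped to make it positive)
  edge (12, 2)→(10, 8): d=(-2,6) right/bottom  bias=-1
  edge (10, 8)→(8, 0): d=(-2,-8) top-left  bias=+0
  edge (8, 0)→(12, 2): d=(4,2) right/bottom  bias=-1
    (4,0)@(9, 1): e=[20,6,2] → #
    (5,0)@(11, 1): e=[8,22,-2] → ·
    (4,1)@(9, 3): e=[16,2,10] → #
    (5,1)@(11, 3): e=[4,18,6] → #
    (6,1)@(13, 3): e=[-8,34,2] → ·
    (4,2)@(9, 5): e=[12,-2,18] → ·
    (5,2)@(11, 5): e=[0,14,14] → ·  [on edge]
    (4,5)@(9, 11): e=[0,-14,42] → ·  [on edge]
    (3,8)@(7, 17): e=[0,-42,70] → ·  [on edge]
  covered (3 px):
    · · · · # · · ·
    · · · · # # · ·
    · · · · · · · ·
    · · · · · · · ·
    · · · · · · · ·
    · · · · · · · ·
    · · · · · · · ·
    · · · · · · · ·
    · · · · · · · ·

Z-buffer (winner per pixel, '.' = empty):
  . . . . 2 . . .
  . . . . 2 2 . .
  . . . . 0 0 . .
  . . . . 0 0 . .
  . . . 1 . . . .
  . . 1 . . . . .
  . . . . . . . .
  . . . . . . . .
  . . . . . . . .

Final: -1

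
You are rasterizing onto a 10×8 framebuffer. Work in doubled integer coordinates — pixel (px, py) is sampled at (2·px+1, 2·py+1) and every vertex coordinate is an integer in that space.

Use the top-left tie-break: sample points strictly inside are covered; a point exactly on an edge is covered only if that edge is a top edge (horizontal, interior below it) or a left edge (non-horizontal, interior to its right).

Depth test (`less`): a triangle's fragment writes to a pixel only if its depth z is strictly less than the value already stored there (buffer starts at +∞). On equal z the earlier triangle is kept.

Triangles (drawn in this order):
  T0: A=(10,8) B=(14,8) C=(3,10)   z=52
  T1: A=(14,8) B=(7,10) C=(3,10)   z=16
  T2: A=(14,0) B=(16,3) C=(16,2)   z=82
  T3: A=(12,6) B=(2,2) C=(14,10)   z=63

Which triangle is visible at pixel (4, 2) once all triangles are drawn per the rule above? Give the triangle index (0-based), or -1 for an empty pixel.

T0:
  2·area = 8
  edge (10, 8)→(14, 8): d=(4,0) top-left  bias=+0
  edge (14, 8)→(3, 10): d=(-11,2) right/bottom  bias=-1
  edge (3, 10)→(10, 8): d=(7,-2) top-left  bias=+0
    (3,4)@(7, 9): e=[4,3,1] → █
    (4,4)@(9, 9): e=[4,-1,5] → ·
    (3,5)@(7, 11): e=[12,-19,15] → ·
  covered (1 px):
    · · · · · · · · · ·
    · · · · · · · · · ·
    · · · · · · · · · ·
    · · · · · · · · · ·
    · · · █ · · · · · ·
    · · · · · · · · · ·
    · · · · · · · · · ·
    · · · · · · · · · ·
T1:
  2·area = 8
  edge (14, 8)→(7, 10): d=(-7,2) right/bottom  bias=-1
  edge (7, 10)→(3, 10): d=(-4,0) right/bottom  bias=-1
  edge (3, 10)→(14, 8): d=(11,-2) top-left  bias=+0
    (4,4)@(9, 9): e=[3,4,1] → █
    (5,4)@(11, 9): e=[-1,4,5] → ·
    (4,5)@(9, 11): e=[-11,-4,23] → ·
  covered (1 px):
    · · · · · · · · · ·
    · · · · · · · · · ·
    · · · · · · · · · ·
    · · · · · · · · · ·
    · · · · █ · · · · ·
    · · · · · · · · · ·
    · · · · · · · · · ·
    · · · · · · · · · ·
T2:
  2·area = 2  (B↔C swapped to make it positive)
  edge (14, 0)→(16, 2): d=(2,2) right/bottom  bias=-1
  edge (16, 2)→(16, 3): d=(0,1) right/bottom  bias=-1
  edge (16, 3)→(14, 0): d=(-2,-3) top-left  bias=+0
    (7,0)@(15, 1): e=[0,1,1] → ·  [on edge]
    (8,1)@(17, 3): e=[0,-1,3] → ·  [on edge]
    (9,2)@(19, 5): e=[0,-3,5] → ·  [on edge]
  covered (0 px):
    · · · · · · · · · ·
    · · · · · · · · · ·
    · · · · · · · · · ·
    · · · · · · · · · ·
    · · · · · · · · · ·
    · · · · · · · · · ·
    · · · · · · · · · ·
    · · · · · · · · · ·
T3:
  2·area = 32  (B↔C swapped to make it positive)
  edge (12, 6)→(14, 10): d=(2,4) right/bottom  bias=-1
  edge (14, 10)→(2, 2): d=(-12,-8) top-left  bias=+0
  edge (2, 2)→(12, 6): d=(10,4) right/bottom  bias=-1
    (3,2)@(7, 5): e=[18,4,10] → █
    (4,2)@(9, 5): e=[10,20,2] → █
    (5,2)@(11, 5): e=[2,36,-6] → ·
    (3,3)@(7, 7): e=[22,-20,30] → ·
    (4,3)@(9, 7): e=[14,-4,22] → ·
    (5,3)@(11, 7): e=[6,12,14] → █
    (6,3)@(13, 7): e=[-2,28,6] → ·
    (5,4)@(11, 9): e=[10,-12,34] → ·
    (6,4)@(13, 9): e=[2,4,26] → █
    (7,4)@(15, 9): e=[-6,20,18] → ·
    (6,5)@(13, 11): e=[6,-20,46] → ·
  covered (4 px):
    · · · · · · · · · ·
    · · · · · · · · · ·
    · · · █ █ · · · · ·
    · · · · · █ · · · ·
    · · · · · · █ · · ·
    · · · · · · · · · ·
    · · · · · · · · · ·
    · · · · · · · · · ·

Z-buffer (winner per pixel, '.' = empty):
  . . . . . . . . . .
  . . . . . . . . . .
  . . . 3 3 . . . . .
  . . . . . 3 . . . .
  . . . 0 1 . 3 . . .
  . . . . . . . . . .
  . . . . . . . . . .
  . . . . . . . . . .

Answer: 3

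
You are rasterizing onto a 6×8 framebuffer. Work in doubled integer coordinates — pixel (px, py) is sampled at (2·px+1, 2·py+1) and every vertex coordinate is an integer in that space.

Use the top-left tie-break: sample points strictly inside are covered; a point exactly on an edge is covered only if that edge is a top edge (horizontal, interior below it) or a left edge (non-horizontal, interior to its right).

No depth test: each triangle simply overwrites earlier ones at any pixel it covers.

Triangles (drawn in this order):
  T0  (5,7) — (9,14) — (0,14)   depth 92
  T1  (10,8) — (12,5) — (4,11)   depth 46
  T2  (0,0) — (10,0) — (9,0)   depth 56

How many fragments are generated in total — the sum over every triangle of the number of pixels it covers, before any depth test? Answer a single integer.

T0:
  2·area = 63
  edge (5, 7)→(9, 14): d=(4,7) right/bottom  bias=-1
  edge (9, 14)→(0, 14): d=(-9,0) right/bottom  bias=-1
  edge (0, 14)→(5, 7): d=(5,-7) top-left  bias=+0
    (2,3)@(5, 7): e=[0,63,0] → ·  [on edge]
    (2,4)@(5, 9): e=[8,45,10] → #
    (3,4)@(7, 9): e=[-6,45,24] → ·
    (1,5)@(3, 11): e=[30,27,6] → #
    (3,5)@(7, 11): e=[2,27,34] → #
    (4,5)@(9, 11): e=[-12,27,48] → ·
    (0,6)@(1, 13): e=[52,9,2] → #
    (4,6)@(9, 13): e=[-4,9,58] → ·
    (0,7)@(1, 15): e=[60,-9,12] → ·
    (1,7)@(3, 15): e=[46,-9,26] → ·
    (2,7)@(5, 15): e=[32,-9,40] → ·
    (3,7)@(7, 15): e=[18,-9,54] → ·
  covered (8 px):
    · · · · · ·
    · · · · · ·
    · · · · · ·
    · · · · · ·
    · · # · · ·
    · # # # · ·
    # # # # · ·
    · · · · · ·
T1:
  2·area = 12  (B↔C swapped to make it positive)
  edge (10, 8)→(4, 11): d=(-6,3) right/bottom  bias=-1
  edge (4, 11)→(12, 5): d=(8,-6) top-left  bias=+0
  edge (12, 5)→(10, 8): d=(-2,3) right/bottom  bias=-1
    (3,4)@(7, 9): e=[3,2,7] → #
    (4,4)@(9, 9): e=[-3,14,1] → ·
    (3,5)@(7, 11): e=[-9,18,3] → ·
  covered (1 px):
    · · · · · ·
    · · · · · ·
    · · · · · ·
    · · · · · ·
    · · · # · ·
    · · · · · ·
    · · · · · ·
    · · · · · ·
T2:
  degenerate (2·area = 0) — covers nothing

Final: 9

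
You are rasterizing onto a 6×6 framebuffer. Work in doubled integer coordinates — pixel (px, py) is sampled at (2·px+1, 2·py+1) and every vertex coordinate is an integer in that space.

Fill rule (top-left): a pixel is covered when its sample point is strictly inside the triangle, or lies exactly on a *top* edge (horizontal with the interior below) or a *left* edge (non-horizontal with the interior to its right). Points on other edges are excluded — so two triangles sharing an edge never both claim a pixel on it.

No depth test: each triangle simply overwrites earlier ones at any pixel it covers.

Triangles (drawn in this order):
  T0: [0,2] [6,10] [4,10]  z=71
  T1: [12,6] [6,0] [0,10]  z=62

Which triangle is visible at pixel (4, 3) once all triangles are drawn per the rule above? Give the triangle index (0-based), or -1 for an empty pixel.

T0:
  2·area = 16
  edge (0, 2)→(6, 10): d=(6,8) right/bottom  bias=-1
  edge (6, 10)→(4, 10): d=(-2,0) right/bottom  bias=-1
  edge (4, 10)→(0, 2): d=(-4,-8) top-left  bias=+0
    (1,3)@(3, 7): e=[6,6,4] → #
    (2,3)@(5, 7): e=[-10,6,20] → ·
    (1,4)@(3, 9): e=[18,2,-4] → ·
    (2,4)@(5, 9): e=[2,2,12] → #
    (3,4)@(7, 9): e=[-14,2,28] → ·
    (2,5)@(5, 11): e=[14,-2,4] → ·
  covered (2 px):
    · · · · · ·
    · · · · · ·
    · · · · · ·
    · # · · · ·
    · · # · · ·
    · · · · · ·
T1:
  2·area = 96  (B↔C swapped to make it positive)
  edge (12, 6)→(0, 10): d=(-12,4) right/bottom  bias=-1
  edge (0, 10)→(6, 0): d=(6,-10) top-left  bias=+0
  edge (6, 0)→(12, 6): d=(6,6) right/bottom  bias=-1
    (3,0)@(7, 1): e=[80,16,0] → ·  [on edge]
    (2,1)@(5, 3): e=[64,8,24] → #
    (3,1)@(7, 3): e=[56,28,12] → #
    (4,1)@(9, 3): e=[48,48,0] → ·  [on edge]
    (1,2)@(3, 5): e=[48,0,48] → #  [on edge]
    (4,2)@(9, 5): e=[24,60,12] → #
    (5,2)@(11, 5): e=[16,80,0] → ·  [on edge]
    (1,3)@(3, 7): e=[24,12,60] → #
    (4,3)@(9, 7): e=[0,72,24] → ·  [on edge]
    (0,4)@(1, 9): e=[8,4,84] → #
    (1,4)@(3, 9): e=[0,24,72] → ·  [on edge]
    (2,4)@(5, 9): e=[-8,44,60] → ·
  covered (10 px):
    · · · · · ·
    · · # # · ·
    · # # # # ·
    · # # # · ·
    # · · · · ·
    · · · · · ·

Z-buffer (winner per pixel, '.' = empty):
  . . . . . .
  . . 1 1 . .
  . 1 1 1 1 .
  . 1 1 1 . .
  1 . 0 . . .
  . . . . . .

Result: -1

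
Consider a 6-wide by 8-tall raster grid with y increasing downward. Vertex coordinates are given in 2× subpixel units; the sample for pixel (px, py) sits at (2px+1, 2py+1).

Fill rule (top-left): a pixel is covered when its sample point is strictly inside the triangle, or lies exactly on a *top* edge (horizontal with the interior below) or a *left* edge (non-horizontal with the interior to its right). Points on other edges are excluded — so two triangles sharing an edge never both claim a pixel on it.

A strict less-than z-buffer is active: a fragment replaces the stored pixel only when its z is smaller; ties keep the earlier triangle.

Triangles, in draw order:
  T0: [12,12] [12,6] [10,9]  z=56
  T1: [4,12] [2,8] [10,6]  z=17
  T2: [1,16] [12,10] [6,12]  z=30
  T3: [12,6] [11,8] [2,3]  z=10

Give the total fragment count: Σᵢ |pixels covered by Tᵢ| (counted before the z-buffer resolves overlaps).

T0:
  2·area = 12  (B↔C swapped to make it positive)
  edge (12, 12)→(10, 9): d=(-2,-3) top-left  bias=+0
  edge (10, 9)→(12, 6): d=(2,-3) top-left  bias=+0
  edge (12, 6)→(12, 12): d=(0,6) right/bottom  bias=-1
    (5,4)@(11, 9): e=[3,3,6] → X
    (5,5)@(11, 11): e=[-1,7,6] → .
  covered (1 px):
    . . . . . .
    . . . . . .
    . . . . . .
    . . . . . .
    . . . . . X
    . . . . . .
    . . . . . .
    . . . . . .
T1:
  2·area = 36
  edge (4, 12)→(2, 8): d=(-2,-4) top-left  bias=+0
  edge (2, 8)→(10, 6): d=(8,-2) top-left  bias=+0
  edge (10, 6)→(4, 12): d=(-6,6) right/bottom  bias=-1
    (5,2)@(11, 5): e=[42,-6,0] → .  [on edge]
    (3,3)@(7, 7): e=[22,2,12] → X
    (4,3)@(9, 7): e=[30,6,0] → .  [on edge]
    (1,4)@(3, 9): e=[2,10,24] → X
    (2,4)@(5, 9): e=[10,14,12] → X
    (3,4)@(7, 9): e=[18,18,0] → .  [on edge]
    (1,5)@(3, 11): e=[-2,26,12] → .
    (2,5)@(5, 11): e=[6,30,0] → .  [on edge]
    (1,6)@(3, 13): e=[-6,42,0] → .  [on edge]
    (0,7)@(1, 15): e=[-18,54,0] → .  [on edge]
  covered (3 px):
    . . . . . .
    . . . . . .
    . . . . . .
    . . . X . .
    . X X . . .
    . . . . . .
    . . . . . .
    . . . . . .
T2:
  2·area = 14  (B↔C swapped to make it positive)
  edge (1, 16)→(6, 12): d=(5,-4) top-left  bias=+0
  edge (6, 12)→(12, 10): d=(6,-2) top-left  bias=+0
  edge (12, 10)→(1, 16): d=(-11,6) right/bottom  bias=-1
    (4,5)@(9, 11): e=[7,0,7] → X  [on edge]
    (5,5)@(11, 11): e=[15,4,-5] → .
    (1,6)@(3, 13): e=[-7,0,21] → .  [on edge]
    (2,6)@(5, 13): e=[1,4,9] → X
    (3,6)@(7, 13): e=[9,8,-3] → .
    (4,6)@(9, 13): e=[17,12,-15] → .
    (2,7)@(5, 15): e=[11,16,-13] → .
  covered (2 px):
    . . . . . .
    . . . . . .
    . . . . . .
    . . . . . .
    . . . . . .
    . . . . X .
    . . X . . .
    . . . . . .
T3:
  2·area = 23
  edge (12, 6)→(11, 8): d=(-1,2) right/bottom  bias=-1
  edge (11, 8)→(2, 3): d=(-9,-5) top-left  bias=+0
  edge (2, 3)→(12, 6): d=(10,3) right/bottom  bias=-1
    (3,2)@(7, 5): e=[11,7,5] → X
    (4,2)@(9, 5): e=[7,17,-1] → .
    (3,3)@(7, 7): e=[9,-11,25] → .
    (5,3)@(11, 7): e=[1,9,13] → X
    (5,4)@(11, 9): e=[-1,-9,33] → .
  covered (2 px):
    . . . . . .
    . . . . . .
    . . . X . .
    . . . . . X
    . . . . . .
    . . . . . .
    . . . . . .
    . . . . . .

Result: 8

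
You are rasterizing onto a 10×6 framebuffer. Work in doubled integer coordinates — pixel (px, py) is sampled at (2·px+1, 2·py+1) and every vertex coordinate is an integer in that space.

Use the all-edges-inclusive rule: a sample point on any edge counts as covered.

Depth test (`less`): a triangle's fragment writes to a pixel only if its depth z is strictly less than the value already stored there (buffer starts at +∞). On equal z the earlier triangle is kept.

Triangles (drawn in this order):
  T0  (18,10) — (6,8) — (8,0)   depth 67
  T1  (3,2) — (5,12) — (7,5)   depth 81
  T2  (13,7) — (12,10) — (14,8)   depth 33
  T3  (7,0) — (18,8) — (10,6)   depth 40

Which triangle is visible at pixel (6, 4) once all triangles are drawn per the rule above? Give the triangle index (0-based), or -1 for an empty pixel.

T0:
  2·area = 100
  edge (18, 10)→(6, 8): d=(-12,-2) inclusive
  edge (6, 8)→(8, 0): d=(2,-8) inclusive
  edge (8, 0)→(18, 10): d=(10,10) inclusive
    (4,0)@(9, 1): e=[90,10,0] → X  [on edge]
    (5,0)@(11, 1): e=[94,26,-20] → .
    (4,1)@(9, 3): e=[66,14,20] → X
    (5,1)@(11, 3): e=[70,30,0] → X  [on edge]
    (6,1)@(13, 3): e=[74,46,-20] → .
    (3,2)@(7, 5): e=[38,2,60] → X
    (6,2)@(13, 5): e=[50,50,0] → X  [on edge]
    (7,2)@(15, 5): e=[54,66,-20] → .
    (3,3)@(7, 7): e=[14,6,80] → X
    (7,3)@(15, 7): e=[30,70,0] → X  [on edge]
    (8,3)@(17, 7): e=[34,86,-20] → .
    (3,4)@(7, 9): e=[-10,10,100] → .
    (8,4)@(17, 9): e=[10,90,0] → X  [on edge]
    (9,5)@(19, 11): e=[-10,110,0] → .  [on edge]
  covered (15 px):
    . . . . X . . . . .
    . . . . X X . . . .
    . . . X X X X . . .
    . . . X X X X X . .
    . . . . . . X X X .
    . . . . . . . . . .
T1:
  2·area = 34  (B↔C swapped to make it positive)
  edge (3, 2)→(7, 5): d=(4,3) inclusive
  edge (7, 5)→(5, 12): d=(-2,7) inclusive
  edge (5, 12)→(3, 2): d=(-2,-10) inclusive
    (2,2)@(5, 5): e=[6,14,14] → X
    (3,2)@(7, 5): e=[0,0,34] → X  [on edge]
    (4,2)@(9, 5): e=[-6,-14,54] → .
    (2,3)@(5, 7): e=[14,10,10] → X
    (3,3)@(7, 7): e=[8,-4,30] → .
    (2,4)@(5, 9): e=[22,6,6] → X
    (3,4)@(7, 9): e=[16,-8,26] → .
    (2,5)@(5, 11): e=[30,2,2] → X
    (3,5)@(7, 11): e=[24,-12,22] → .
    (7,5)@(15, 11): e=[0,-68,102] → .  [on edge]
  covered (5 px):
    . . . . . . . . . .
    . . . . . . . . . .
    . . X X . . . . . .
    . . X . . . . . . .
    . . X . . . . . . .
    . . X . . . . . . .
T2:
  2·area = 4  (B↔C swapped to make it positive)
  edge (13, 7)→(14, 8): d=(1,1) inclusive
  edge (14, 8)→(12, 10): d=(-2,2) inclusive
  edge (12, 10)→(13, 7): d=(1,-3) inclusive
    (3,0)@(7, 1): e=[0,28,-24] → .  [on edge]
    (7,0)@(15, 1): e=[-8,12,0] → .  [on edge]
    (4,1)@(9, 3): e=[0,20,-16] → .  [on edge]
    (9,1)@(19, 3): e=[-10,0,14] → .  [on edge]
    (5,2)@(11, 5): e=[0,12,-8] → .  [on edge]
    (8,2)@(17, 5): e=[-6,0,10] → .  [on edge]
    (6,3)@(13, 7): e=[0,4,0] → X  [on edge]
    (7,3)@(15, 7): e=[-2,0,6] → .  [on edge]
    (6,4)@(13, 9): e=[2,0,2] → X  [on edge]
    (7,4)@(15, 9): e=[0,-4,8] → .  [on edge]
    (5,5)@(11, 11): e=[6,0,-2] → .  [on edge]
    (6,5)@(13, 11): e=[4,-4,4] → .
    (8,5)@(17, 11): e=[0,-12,16] → .  [on edge]
  covered (2 px):
    . . . . . . . . . .
    . . . . . . . . . .
    . . . . . . . . . .
    . . . . . . X . . .
    . . . . . . X . . .
    . . . . . . . . . .
T3:
  2·area = 42
  edge (7, 0)→(18, 8): d=(11,8) inclusive
  edge (18, 8)→(10, 6): d=(-8,-2) inclusive
  edge (10, 6)→(7, 0): d=(-3,-6) inclusive
    (4,1)@(9, 3): e=[17,22,3] → X
    (5,1)@(11, 3): e=[1,26,15] → X
    (6,1)@(13, 3): e=[-15,30,27] → .
    (4,2)@(9, 5): e=[39,6,-3] → .
    (5,2)@(11, 5): e=[23,10,9] → X
    (6,2)@(13, 5): e=[7,14,21] → X
    (7,2)@(15, 5): e=[-9,18,33] → .
    (5,3)@(11, 7): e=[45,-6,3] → .
    (6,3)@(13, 7): e=[29,-2,15] → .
    (7,3)@(15, 7): e=[13,2,27] → X
    (8,3)@(17, 7): e=[-3,6,39] → .
    (7,4)@(15, 9): e=[35,-14,21] → .
  covered (5 px):
    . . . . . . . . . .
    . . . . X X . . . .
    . . . . . X X . . .
    . . . . . . . X . .
    . . . . . . . . . .
    . . . . . . . . . .

Z-buffer (winner per pixel, '.' = empty):
  . . . . 0 . . . . .
  . . . . 3 3 . . . .
  . . 1 0 0 3 3 . . .
  . . 1 0 0 0 2 3 . .
  . . 1 . . . 2 0 0 .
  . . 1 . . . . . . .

Result: 2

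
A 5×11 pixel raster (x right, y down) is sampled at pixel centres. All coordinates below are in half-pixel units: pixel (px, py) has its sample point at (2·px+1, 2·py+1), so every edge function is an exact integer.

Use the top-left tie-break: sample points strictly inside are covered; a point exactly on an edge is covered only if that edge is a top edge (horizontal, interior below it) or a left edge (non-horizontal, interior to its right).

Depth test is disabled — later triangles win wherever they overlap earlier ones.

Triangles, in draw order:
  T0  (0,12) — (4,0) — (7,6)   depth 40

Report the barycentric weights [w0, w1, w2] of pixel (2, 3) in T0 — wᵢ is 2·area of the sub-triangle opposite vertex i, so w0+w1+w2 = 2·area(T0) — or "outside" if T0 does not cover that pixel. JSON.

T0:
  2·area = 60
  edge (0, 12)→(4, 0): d=(4,-12) top-left  bias=+0
  edge (4, 0)→(7, 6): d=(3,6) right/bottom  bias=-1
  edge (7, 6)→(0, 12): d=(-7,6) right/bottom  bias=-1
    (1,1)@(3, 3): e=[0,15,45] → X  [on edge]
    (2,1)@(5, 3): e=[24,3,33] → X
    (3,1)@(7, 3): e=[48,-9,21] → .
    (1,2)@(3, 5): e=[8,21,31] → X
    (3,2)@(7, 5): e=[56,-3,7] → .
    (1,3)@(3, 7): e=[16,27,17] → X
    (3,3)@(7, 7): e=[64,3,-7] → .
    (0,4)@(1, 9): e=[0,45,15] → X  [on edge]
    (2,4)@(5, 9): e=[48,21,-9] → .
    (0,5)@(1, 11): e=[8,51,1] → X
    (1,5)@(3, 11): e=[32,39,-11] → .
    (0,6)@(1, 13): e=[16,57,-13] → .
  covered (9 px):
    . . . . .
    . X X . .
    . X X . .
    . X X . .
    X X . . .
    X . . . .
    . . . . .
    . . . . .
    . . . . .
    . . . . .
    . . . . .

Final: [15,5,40]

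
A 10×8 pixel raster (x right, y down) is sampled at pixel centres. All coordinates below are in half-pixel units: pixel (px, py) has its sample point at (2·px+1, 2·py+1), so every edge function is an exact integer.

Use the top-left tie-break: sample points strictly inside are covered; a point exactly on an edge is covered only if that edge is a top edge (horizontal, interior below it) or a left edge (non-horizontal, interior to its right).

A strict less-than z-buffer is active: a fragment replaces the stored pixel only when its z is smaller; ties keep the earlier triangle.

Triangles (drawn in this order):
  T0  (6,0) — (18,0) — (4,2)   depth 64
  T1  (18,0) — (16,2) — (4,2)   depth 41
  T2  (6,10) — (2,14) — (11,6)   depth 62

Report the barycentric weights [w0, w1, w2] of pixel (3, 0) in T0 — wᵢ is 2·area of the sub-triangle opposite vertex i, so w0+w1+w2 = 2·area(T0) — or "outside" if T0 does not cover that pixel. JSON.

T0:
  2·area = 24
  edge (6, 0)→(18, 0): d=(12,0) top-left  bias=+0
  edge (18, 0)→(4, 2): d=(-14,2) right/bottom  bias=-1
  edge (4, 2)→(6, 0): d=(2,-2) top-left  bias=+0
    (2,0)@(5, 1): e=[12,12,0] → █  [on edge]
    (3,0)@(7, 1): e=[12,8,4] → █
    (4,0)@(9, 1): e=[12,4,8] → █
    (5,0)@(11, 1): e=[12,0,12] → ·  [on edge]
    (1,1)@(3, 3): e=[36,-12,0] → ·  [on edge]
    (2,1)@(5, 3): e=[36,-16,4] → ·
    (3,1)@(7, 3): e=[36,-20,8] → ·
    (4,1)@(9, 3): e=[36,-24,12] → ·
    (0,2)@(1, 5): e=[60,-36,0] → ·  [on edge]
  covered (3 px):
    · · █ █ █ · · · · ·
    · · · · · · · · · ·
    · · · · · · · · · ·
    · · · · · · · · · ·
    · · · · · · · · · ·
    · · · · · · · · · ·
    · · · · · · · · · ·
    · · · · · · · · · ·
T1:
  2·area = 24
  edge (18, 0)→(16, 2): d=(-2,2) right/bottom  bias=-1
  edge (16, 2)→(4, 2): d=(-12,0) right/bottom  bias=-1
  edge (4, 2)→(18, 0): d=(14,-2) top-left  bias=+0
    (5,0)@(11, 1): e=[12,12,0] → █  [on edge]
    (6,0)@(13, 1): e=[8,12,4] → █
    (7,0)@(15, 1): e=[4,12,8] → █
    (8,0)@(17, 1): e=[0,12,12] → ·  [on edge]
    (5,1)@(11, 3): e=[8,-12,28] → ·
    (6,1)@(13, 3): e=[4,-12,32] → ·
    (7,1)@(15, 3): e=[0,-12,36] → ·  [on edge]
    (6,2)@(13, 5): e=[0,-36,60] → ·  [on edge]
    (5,3)@(11, 7): e=[0,-60,84] → ·  [on edge]
    (4,4)@(9, 9): e=[0,-84,108] → ·  [on edge]
    (3,5)@(7, 11): e=[0,-108,132] → ·  [on edge]
    (2,6)@(5, 13): e=[0,-132,156] → ·  [on edge]
    (1,7)@(3, 15): e=[0,-156,180] → ·  [on edge]
  covered (3 px):
    · · · · · █ █ █ · ·
    · · · · · · · · · ·
    · · · · · · · · · ·
    · · · · · · · · · ·
    · · · · · · · · · ·
    · · · · · · · · · ·
    · · · · · · · · · ·
    · · · · · · · · · ·
T2:
  2·area = 4  (B↔C swapped to make it positive)
  edge (6, 10)→(11, 6): d=(5,-4) top-left  bias=+0
  edge (11, 6)→(2, 14): d=(-9,8) right/bottom  bias=-1
  edge (2, 14)→(6, 10): d=(4,-4) top-left  bias=+0
    (7,0)@(15, 1): e=[-9,13,0] → ·  [on edge]
    (6,1)@(13, 3): e=[-7,11,0] → ·  [on edge]
    (5,2)@(11, 5): e=[-5,9,0] → ·  [on edge]
    (4,3)@(9, 7): e=[-3,7,0] → ·  [on edge]
    (3,4)@(7, 9): e=[-1,5,0] → ·  [on edge]
    (2,5)@(5, 11): e=[1,3,0] → █  [on edge]
    (3,5)@(7, 11): e=[9,-13,8] → ·
    (1,6)@(3, 13): e=[3,1,0] → █  [on edge]
    (2,6)@(5, 13): e=[11,-15,8] → ·
    (0,7)@(1, 15): e=[5,-1,0] → ·  [on edge]
    (1,7)@(3, 15): e=[13,-17,8] → ·
  covered (2 px):
    · · · · · · · · · ·
    · · · · · · · · · ·
    · · · · · · · · · ·
    · · · · · · · · · ·
    · · · · · · · · · ·
    · · █ · · · · · · ·
    · █ · · · · · · · ·
    · · · · · · · · · ·

Result: [8,4,12]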